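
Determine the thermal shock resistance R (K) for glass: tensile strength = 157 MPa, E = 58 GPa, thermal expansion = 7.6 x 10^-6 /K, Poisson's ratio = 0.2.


Thermal shock resistance: R = sigma * (1 - nu) / (E * alpha)
  Numerator = 157 * (1 - 0.2) = 125.6
  Denominator = 58 * 1000 * (7.6 x 10^-6) = 0.4408
  R = 125.6 / 0.4408 = 284.9 K

284.9 K


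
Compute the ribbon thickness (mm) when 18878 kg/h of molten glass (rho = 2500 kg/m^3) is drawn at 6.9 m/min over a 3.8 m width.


Ribbon cross-section from mass balance:
  Volume rate = throughput / density = 18878 / 2500 = 7.5512 m^3/h
  thickness = volume rate / (speed * 60 * width), i.e.
  thickness = throughput / (60 * speed * width * density) * 1000
  thickness = 18878 / (60 * 6.9 * 3.8 * 2500) * 1000 = 4.8 mm

4.8 mm


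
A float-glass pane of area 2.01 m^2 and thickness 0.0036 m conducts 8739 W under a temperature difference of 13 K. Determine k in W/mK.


Fourier's law rearranged: k = Q * t / (A * dT)
  Numerator = 8739 * 0.0036 = 31.4604
  Denominator = 2.01 * 13 = 26.13
  k = 31.4604 / 26.13 = 1.204 W/mK

1.204 W/mK


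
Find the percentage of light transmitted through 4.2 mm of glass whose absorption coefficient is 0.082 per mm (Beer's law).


Beer-Lambert law: T = exp(-alpha * thickness)
  exponent = -0.082 * 4.2 = -0.3444
  T = exp(-0.3444) = 0.7086
  Percentage = 0.7086 * 100 = 70.86%

70.86%


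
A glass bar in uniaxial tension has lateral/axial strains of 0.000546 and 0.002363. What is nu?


Poisson's ratio: nu = lateral strain / axial strain
  nu = 0.000546 / 0.002363 = 0.2311

0.2311


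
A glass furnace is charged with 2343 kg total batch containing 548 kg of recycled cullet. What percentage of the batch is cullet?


Cullet ratio = (cullet mass / total batch mass) * 100
  Ratio = 548 / 2343 * 100 = 23.39%

23.39%


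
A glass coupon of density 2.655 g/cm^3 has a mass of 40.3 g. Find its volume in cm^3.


Rearrange rho = m / V:
  V = m / rho
  V = 40.3 / 2.655 = 15.179 cm^3

15.179 cm^3


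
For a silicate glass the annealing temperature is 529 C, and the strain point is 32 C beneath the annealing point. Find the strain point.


Strain point = annealing point - difference:
  T_strain = 529 - 32 = 497 C

497 C


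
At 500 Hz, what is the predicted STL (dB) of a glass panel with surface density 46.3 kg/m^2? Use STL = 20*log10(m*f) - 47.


Mass law: STL = 20 * log10(m * f) - 47
  m * f = 46.3 * 500 = 23150
  log10(23150) = 4.36455
  STL = 20 * 4.36455 - 47 = 87.291 - 47 = 40.3 dB

40.3 dB


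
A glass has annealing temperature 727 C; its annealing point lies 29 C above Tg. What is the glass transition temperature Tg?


Rearrange T_anneal = Tg + offset for Tg:
  Tg = T_anneal - offset = 727 - 29 = 698 C

698 C


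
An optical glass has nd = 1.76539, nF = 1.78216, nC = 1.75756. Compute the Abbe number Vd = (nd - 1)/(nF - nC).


Abbe number formula: Vd = (nd - 1) / (nF - nC)
  nd - 1 = 1.76539 - 1 = 0.76539
  nF - nC = 1.78216 - 1.75756 = 0.0246
  Vd = 0.76539 / 0.0246 = 31.11

31.11


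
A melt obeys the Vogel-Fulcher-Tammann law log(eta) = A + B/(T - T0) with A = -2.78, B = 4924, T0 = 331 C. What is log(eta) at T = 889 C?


VFT equation: log(eta) = A + B / (T - T0)
  T - T0 = 889 - 331 = 558
  B / (T - T0) = 4924 / 558 = 8.824
  log(eta) = -2.78 + 8.824 = 6.044

6.044


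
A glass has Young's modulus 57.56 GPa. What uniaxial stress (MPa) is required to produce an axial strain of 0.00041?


Rearrange E = sigma / epsilon:
  sigma = E * epsilon
  E (MPa) = 57.56 * 1000 = 57560
  sigma = 57560 * 0.00041 = 23.6 MPa

23.6 MPa


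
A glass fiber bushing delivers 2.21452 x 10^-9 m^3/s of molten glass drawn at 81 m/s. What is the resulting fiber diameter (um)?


Cross-sectional area from continuity:
  A = Q / v = 2.21452 x 10^-9 / 81 = 2.733975 x 10^-11 m^2
Diameter from circular cross-section:
  d = sqrt(4A / pi) * 10^6 (m -> um)
  d = sqrt(4 * 2.733975 x 10^-11 / pi) * 10^6 = 5.9 um

5.9 um


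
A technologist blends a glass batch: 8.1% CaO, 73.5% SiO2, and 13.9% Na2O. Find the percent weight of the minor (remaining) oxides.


Sum the three major oxides:
  SiO2 + Na2O + CaO = 73.5 + 13.9 + 8.1 = 95.5%
Subtract from 100%:
  Others = 100 - 95.5 = 4.5%

4.5%


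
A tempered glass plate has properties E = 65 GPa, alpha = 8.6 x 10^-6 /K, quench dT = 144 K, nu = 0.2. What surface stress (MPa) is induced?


Tempering stress: sigma = E * alpha * dT / (1 - nu)
  E (MPa) = 65 * 1000 = 65000
  Numerator = 65000 * (8.6 x 10^-6) * 144 = 80.496
  Denominator = 1 - 0.2 = 0.8
  sigma = 80.496 / 0.8 = 100.6 MPa

100.6 MPa


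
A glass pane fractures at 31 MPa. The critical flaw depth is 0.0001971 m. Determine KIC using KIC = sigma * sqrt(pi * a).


Fracture toughness: KIC = sigma * sqrt(pi * a)
  pi * a = pi * 0.0001971 = 0.000619208
  sqrt(pi * a) = 0.024884
  KIC = 31 * 0.024884 = 0.771 MPa*sqrt(m)

0.771 MPa*sqrt(m)


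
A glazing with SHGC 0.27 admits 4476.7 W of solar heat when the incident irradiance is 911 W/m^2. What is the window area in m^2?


Rearrange Q = Area * SHGC * Irradiance:
  Area = Q / (SHGC * Irradiance)
  Area = 4476.7 / (0.27 * 911) = 18.2 m^2

18.2 m^2


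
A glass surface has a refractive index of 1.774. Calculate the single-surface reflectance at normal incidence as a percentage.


Fresnel reflectance at normal incidence:
  R = ((n - 1)/(n + 1))^2
  (n - 1)/(n + 1) = (1.774 - 1)/(1.774 + 1) = 0.279019
  R = 0.279019^2 = 0.0778516
  R(%) = 0.0778516 * 100 = 7.785%

7.785%


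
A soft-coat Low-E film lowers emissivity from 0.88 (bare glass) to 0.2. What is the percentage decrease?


Percentage reduction = (1 - coated/uncoated) * 100
  Ratio = 0.2 / 0.88 = 0.2273
  Reduction = (1 - 0.2273) * 100 = 77.3%

77.3%


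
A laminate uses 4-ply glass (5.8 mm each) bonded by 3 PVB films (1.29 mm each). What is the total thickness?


Total thickness = glass contribution + PVB contribution
  Glass: 4 * 5.8 = 23.2 mm
  PVB: 3 * 1.29 = 3.87 mm
  Total = 23.2 + 3.87 = 27.07 mm

27.07 mm


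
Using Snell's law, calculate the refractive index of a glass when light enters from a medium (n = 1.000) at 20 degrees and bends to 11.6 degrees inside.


Apply Snell's law: n1 * sin(theta1) = n2 * sin(theta2)
  n2 = n1 * sin(theta1) / sin(theta2)
  sin(20) = 0.34202
  sin(11.6) = 0.201078
  n2 = 1.000 * 0.34202 / 0.201078 = 1.7009

1.7009


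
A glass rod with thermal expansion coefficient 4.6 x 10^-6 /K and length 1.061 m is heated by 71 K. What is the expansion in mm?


Thermal expansion formula: dL = alpha * L0 * dT
  dL = (4.6 x 10^-6) * 1.061 * 71 = 0.00034652 m
Convert to mm: 0.00034652 * 1000 = 0.3465 mm

0.3465 mm


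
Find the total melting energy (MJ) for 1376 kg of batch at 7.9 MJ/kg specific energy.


Total energy = mass * specific energy
  E = 1376 * 7.9 = 10870.4 MJ

10870.4 MJ


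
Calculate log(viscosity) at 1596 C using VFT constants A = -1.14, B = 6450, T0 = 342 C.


VFT equation: log(eta) = A + B / (T - T0)
  T - T0 = 1596 - 342 = 1254
  B / (T - T0) = 6450 / 1254 = 5.144
  log(eta) = -1.14 + 5.144 = 4.004

4.004


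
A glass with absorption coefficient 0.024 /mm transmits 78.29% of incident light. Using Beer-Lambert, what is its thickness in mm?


Rearrange T = exp(-alpha * thickness):
  thickness = -ln(T) / alpha
  T = 78.29/100 = 0.7829
  ln(T) = -0.24475
  -ln(T) = 0.24475
  thickness = 0.24475 / 0.024 = 10.2 mm

10.2 mm


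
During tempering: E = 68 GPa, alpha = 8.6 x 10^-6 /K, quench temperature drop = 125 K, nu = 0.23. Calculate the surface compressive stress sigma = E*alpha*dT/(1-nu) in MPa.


Tempering stress: sigma = E * alpha * dT / (1 - nu)
  E (MPa) = 68 * 1000 = 68000
  Numerator = 68000 * (8.6 x 10^-6) * 125 = 73.1
  Denominator = 1 - 0.23 = 0.77
  sigma = 73.1 / 0.77 = 94.9 MPa

94.9 MPa


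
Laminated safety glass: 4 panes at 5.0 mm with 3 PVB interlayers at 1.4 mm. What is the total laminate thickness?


Total thickness = glass contribution + PVB contribution
  Glass: 4 * 5.0 = 20.0 mm
  PVB: 3 * 1.4 = 4.2 mm
  Total = 20.0 + 4.2 = 24.2 mm

24.2 mm


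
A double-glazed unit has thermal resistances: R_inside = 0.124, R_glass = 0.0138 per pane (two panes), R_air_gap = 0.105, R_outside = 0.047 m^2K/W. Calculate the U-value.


Total thermal resistance (series):
  R_total = R_in + R_glass + R_air + R_glass + R_out
  R_total = 0.124 + 0.0138 + 0.105 + 0.0138 + 0.047 = 0.3036 m^2K/W
U-value = 1 / R_total = 1 / 0.3036 = 3.294 W/m^2K

3.294 W/m^2K


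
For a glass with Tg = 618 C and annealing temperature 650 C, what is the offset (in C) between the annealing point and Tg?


Offset = T_anneal - Tg:
  offset = 650 - 618 = 32 C

32 C


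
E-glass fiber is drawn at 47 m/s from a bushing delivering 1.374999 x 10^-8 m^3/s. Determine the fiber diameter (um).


Cross-sectional area from continuity:
  A = Q / v = 1.374999 x 10^-8 / 47 = 2.92553 x 10^-10 m^2
Diameter from circular cross-section:
  d = sqrt(4A / pi) * 10^6 (m -> um)
  d = sqrt(4 * 2.92553 x 10^-10 / pi) * 10^6 = 19.3 um

19.3 um


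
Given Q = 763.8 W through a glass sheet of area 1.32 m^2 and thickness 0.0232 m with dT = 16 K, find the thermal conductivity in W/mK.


Fourier's law rearranged: k = Q * t / (A * dT)
  Numerator = 763.8 * 0.0232 = 17.72016
  Denominator = 1.32 * 16 = 21.12
  k = 17.72016 / 21.12 = 0.839 W/mK

0.839 W/mK


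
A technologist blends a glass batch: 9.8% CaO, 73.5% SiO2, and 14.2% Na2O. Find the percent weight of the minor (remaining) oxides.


Sum the three major oxides:
  SiO2 + Na2O + CaO = 73.5 + 14.2 + 9.8 = 97.5%
Subtract from 100%:
  Others = 100 - 97.5 = 2.5%

2.5%


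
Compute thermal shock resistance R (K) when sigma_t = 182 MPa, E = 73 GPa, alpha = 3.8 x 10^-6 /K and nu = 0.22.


Thermal shock resistance: R = sigma * (1 - nu) / (E * alpha)
  Numerator = 182 * (1 - 0.22) = 141.96
  Denominator = 73 * 1000 * (3.8 x 10^-6) = 0.2774
  R = 141.96 / 0.2774 = 511.8 K

511.8 K


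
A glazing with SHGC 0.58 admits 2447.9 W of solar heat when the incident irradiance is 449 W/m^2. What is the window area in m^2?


Rearrange Q = Area * SHGC * Irradiance:
  Area = Q / (SHGC * Irradiance)
  Area = 2447.9 / (0.58 * 449) = 9.4 m^2

9.4 m^2


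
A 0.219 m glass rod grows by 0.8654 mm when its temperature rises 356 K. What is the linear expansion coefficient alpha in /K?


Rearrange dL = alpha * L0 * dT for alpha:
  alpha = dL / (L0 * dT)
  alpha = (0.8654 / 1000) / (0.219 * 356) = 0.0000111 /K = 1.11 x 10^-5 /K

1.11 x 10^-5 /K


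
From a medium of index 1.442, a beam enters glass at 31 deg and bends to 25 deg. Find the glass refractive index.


Apply Snell's law: n1 * sin(theta1) = n2 * sin(theta2)
  n2 = n1 * sin(theta1) / sin(theta2)
  sin(31) = 0.515038
  sin(25) = 0.422618
  n2 = 1.442 * 0.515038 / 0.422618 = 1.7573

1.7573


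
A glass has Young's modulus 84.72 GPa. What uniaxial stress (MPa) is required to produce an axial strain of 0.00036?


Rearrange E = sigma / epsilon:
  sigma = E * epsilon
  E (MPa) = 84.72 * 1000 = 84720
  sigma = 84720 * 0.00036 = 30.5 MPa

30.5 MPa


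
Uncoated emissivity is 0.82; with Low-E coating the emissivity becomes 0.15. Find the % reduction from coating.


Percentage reduction = (1 - coated/uncoated) * 100
  Ratio = 0.15 / 0.82 = 0.1829
  Reduction = (1 - 0.1829) * 100 = 81.7%

81.7%


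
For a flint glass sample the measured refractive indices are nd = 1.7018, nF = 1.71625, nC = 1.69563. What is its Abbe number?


Abbe number formula: Vd = (nd - 1) / (nF - nC)
  nd - 1 = 1.7018 - 1 = 0.7018
  nF - nC = 1.71625 - 1.69563 = 0.02062
  Vd = 0.7018 / 0.02062 = 34.03

34.03


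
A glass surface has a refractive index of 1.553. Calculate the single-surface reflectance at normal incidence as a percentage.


Fresnel reflectance at normal incidence:
  R = ((n - 1)/(n + 1))^2
  (n - 1)/(n + 1) = (1.553 - 1)/(1.553 + 1) = 0.216608
  R = 0.216608^2 = 0.046919
  R(%) = 0.046919 * 100 = 4.692%

4.692%


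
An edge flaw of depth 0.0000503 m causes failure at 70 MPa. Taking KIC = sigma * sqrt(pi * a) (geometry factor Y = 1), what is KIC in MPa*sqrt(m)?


Fracture toughness: KIC = sigma * sqrt(pi * a)
  pi * a = pi * 0.0000503 = 0.000158022
  sqrt(pi * a) = 0.012571
  KIC = 70 * 0.012571 = 0.88 MPa*sqrt(m)

0.88 MPa*sqrt(m)


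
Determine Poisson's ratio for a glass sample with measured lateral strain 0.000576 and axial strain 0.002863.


Poisson's ratio: nu = lateral strain / axial strain
  nu = 0.000576 / 0.002863 = 0.2012

0.2012


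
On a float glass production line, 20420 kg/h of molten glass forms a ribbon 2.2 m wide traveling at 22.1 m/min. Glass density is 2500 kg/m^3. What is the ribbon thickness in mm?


Ribbon cross-section from mass balance:
  Volume rate = throughput / density = 20420 / 2500 = 8.168 m^3/h
  thickness = volume rate / (speed * 60 * width), i.e.
  thickness = throughput / (60 * speed * width * density) * 1000
  thickness = 20420 / (60 * 22.1 * 2.2 * 2500) * 1000 = 2.8 mm

2.8 mm


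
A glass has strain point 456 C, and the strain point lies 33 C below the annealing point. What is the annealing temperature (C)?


T_anneal = T_strain + gap:
  T_anneal = 456 + 33 = 489 C

489 C


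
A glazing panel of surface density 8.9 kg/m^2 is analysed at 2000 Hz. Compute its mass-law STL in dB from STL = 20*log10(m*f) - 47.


Mass law: STL = 20 * log10(m * f) - 47
  m * f = 8.9 * 2000 = 17800
  log10(17800) = 4.25042
  STL = 20 * 4.25042 - 47 = 85.0084 - 47 = 38.0 dB

38.0 dB


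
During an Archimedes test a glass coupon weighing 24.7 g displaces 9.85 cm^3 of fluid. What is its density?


Use the definition of density:
  rho = mass / volume
  rho = 24.7 / 9.85 = 2.508 g/cm^3

2.508 g/cm^3


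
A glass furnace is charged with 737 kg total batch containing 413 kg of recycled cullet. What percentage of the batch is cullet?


Cullet ratio = (cullet mass / total batch mass) * 100
  Ratio = 413 / 737 * 100 = 56.04%

56.04%


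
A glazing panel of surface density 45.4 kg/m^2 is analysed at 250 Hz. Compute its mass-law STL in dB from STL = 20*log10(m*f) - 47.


Mass law: STL = 20 * log10(m * f) - 47
  m * f = 45.4 * 250 = 11350
  log10(11350) = 4.055
  STL = 20 * 4.055 - 47 = 81.1 - 47 = 34.1 dB

34.1 dB


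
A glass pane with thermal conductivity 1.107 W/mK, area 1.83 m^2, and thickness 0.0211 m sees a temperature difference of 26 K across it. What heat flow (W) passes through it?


Fourier's law: Q = k * A * dT / t
  Q = 1.107 * 1.83 * 26 / 0.0211
  Q = 52.67106 / 0.0211 = 2496.3 W

2496.3 W


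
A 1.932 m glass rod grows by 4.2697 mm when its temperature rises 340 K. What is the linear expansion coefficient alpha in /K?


Rearrange dL = alpha * L0 * dT for alpha:
  alpha = dL / (L0 * dT)
  alpha = (4.2697 / 1000) / (1.932 * 340) = 0.0000065 /K = 6.5 x 10^-6 /K

6.5 x 10^-6 /K


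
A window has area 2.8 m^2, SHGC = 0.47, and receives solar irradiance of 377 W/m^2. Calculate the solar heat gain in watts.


Solar heat gain: Q = Area * SHGC * Irradiance
  Q = 2.8 * 0.47 * 377 = 496.1 W

496.1 W


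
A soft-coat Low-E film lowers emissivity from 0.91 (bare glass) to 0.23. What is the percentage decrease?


Percentage reduction = (1 - coated/uncoated) * 100
  Ratio = 0.23 / 0.91 = 0.2527
  Reduction = (1 - 0.2527) * 100 = 74.7%

74.7%


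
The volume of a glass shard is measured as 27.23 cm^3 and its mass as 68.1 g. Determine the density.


Use the definition of density:
  rho = mass / volume
  rho = 68.1 / 27.23 = 2.501 g/cm^3

2.501 g/cm^3


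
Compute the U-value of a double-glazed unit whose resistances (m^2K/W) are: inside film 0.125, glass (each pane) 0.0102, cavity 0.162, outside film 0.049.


Total thermal resistance (series):
  R_total = R_in + R_glass + R_air + R_glass + R_out
  R_total = 0.125 + 0.0102 + 0.162 + 0.0102 + 0.049 = 0.3564 m^2K/W
U-value = 1 / R_total = 1 / 0.3564 = 2.806 W/m^2K

2.806 W/m^2K


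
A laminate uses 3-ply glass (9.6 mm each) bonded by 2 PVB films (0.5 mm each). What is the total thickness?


Total thickness = glass contribution + PVB contribution
  Glass: 3 * 9.6 = 28.8 mm
  PVB: 2 * 0.5 = 1.0 mm
  Total = 28.8 + 1.0 = 29.8 mm

29.8 mm


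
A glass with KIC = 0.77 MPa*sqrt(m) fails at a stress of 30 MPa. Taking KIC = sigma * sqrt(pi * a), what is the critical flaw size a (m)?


Rearrange KIC = sigma * sqrt(pi * a):
  sqrt(pi * a) = KIC / sigma
  sqrt(pi * a) = 0.77 / 30 = 0.025667
  a = (KIC / sigma)^2 / pi
  a = 0.025667^2 / pi = 0.0002097 m

0.0002097 m


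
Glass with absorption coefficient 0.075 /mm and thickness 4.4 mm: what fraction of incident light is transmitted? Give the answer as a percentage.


Beer-Lambert law: T = exp(-alpha * thickness)
  exponent = -0.075 * 4.4 = -0.33
  T = exp(-0.33) = 0.7189
  Percentage = 0.7189 * 100 = 71.89%

71.89%


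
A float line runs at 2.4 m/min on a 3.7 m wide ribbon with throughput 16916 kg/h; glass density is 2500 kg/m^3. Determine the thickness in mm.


Ribbon cross-section from mass balance:
  Volume rate = throughput / density = 16916 / 2500 = 6.7664 m^3/h
  thickness = volume rate / (speed * 60 * width), i.e.
  thickness = throughput / (60 * speed * width * density) * 1000
  thickness = 16916 / (60 * 2.4 * 3.7 * 2500) * 1000 = 12.7 mm

12.7 mm


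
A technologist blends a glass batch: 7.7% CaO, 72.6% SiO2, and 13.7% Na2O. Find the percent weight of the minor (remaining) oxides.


Sum the three major oxides:
  SiO2 + Na2O + CaO = 72.6 + 13.7 + 7.7 = 94.0%
Subtract from 100%:
  Others = 100 - 94.0 = 6.0%

6.0%


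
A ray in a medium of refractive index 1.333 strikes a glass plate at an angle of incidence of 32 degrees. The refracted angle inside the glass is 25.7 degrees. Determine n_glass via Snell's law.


Apply Snell's law: n1 * sin(theta1) = n2 * sin(theta2)
  n2 = n1 * sin(theta1) / sin(theta2)
  sin(32) = 0.529919
  sin(25.7) = 0.433659
  n2 = 1.333 * 0.529919 / 0.433659 = 1.6289

1.6289


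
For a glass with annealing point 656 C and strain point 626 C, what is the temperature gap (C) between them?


Gap = T_anneal - T_strain:
  gap = 656 - 626 = 30 C

30 C


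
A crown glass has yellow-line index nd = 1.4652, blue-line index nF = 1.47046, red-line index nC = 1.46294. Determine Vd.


Abbe number formula: Vd = (nd - 1) / (nF - nC)
  nd - 1 = 1.4652 - 1 = 0.4652
  nF - nC = 1.47046 - 1.46294 = 0.00752
  Vd = 0.4652 / 0.00752 = 61.86

61.86


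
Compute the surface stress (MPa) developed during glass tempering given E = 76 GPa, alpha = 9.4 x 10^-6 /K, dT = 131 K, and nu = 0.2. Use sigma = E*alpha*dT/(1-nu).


Tempering stress: sigma = E * alpha * dT / (1 - nu)
  E (MPa) = 76 * 1000 = 76000
  Numerator = 76000 * (9.4 x 10^-6) * 131 = 93.5864
  Denominator = 1 - 0.2 = 0.8
  sigma = 93.5864 / 0.8 = 117.0 MPa

117.0 MPa


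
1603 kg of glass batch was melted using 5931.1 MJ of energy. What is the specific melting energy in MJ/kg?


Rearrange E = m * s for s:
  s = E / m
  s = 5931.1 / 1603 = 3.7 MJ/kg

3.7 MJ/kg


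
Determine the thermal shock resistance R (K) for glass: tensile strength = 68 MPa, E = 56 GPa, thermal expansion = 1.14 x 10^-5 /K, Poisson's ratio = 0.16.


Thermal shock resistance: R = sigma * (1 - nu) / (E * alpha)
  Numerator = 68 * (1 - 0.16) = 57.12
  Denominator = 56 * 1000 * (1.14 x 10^-5) = 0.6384
  R = 57.12 / 0.6384 = 89.5 K

89.5 K


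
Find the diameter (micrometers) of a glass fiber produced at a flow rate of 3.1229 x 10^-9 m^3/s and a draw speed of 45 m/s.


Cross-sectional area from continuity:
  A = Q / v = 3.1229 x 10^-9 / 45 = 6.939778 x 10^-11 m^2
Diameter from circular cross-section:
  d = sqrt(4A / pi) * 10^6 (m -> um)
  d = sqrt(4 * 6.939778 x 10^-11 / pi) * 10^6 = 9.4 um

9.4 um


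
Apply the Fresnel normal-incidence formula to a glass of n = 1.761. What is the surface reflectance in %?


Fresnel reflectance at normal incidence:
  R = ((n - 1)/(n + 1))^2
  (n - 1)/(n + 1) = (1.761 - 1)/(1.761 + 1) = 0.275625
  R = 0.275625^2 = 0.0759691
  R(%) = 0.0759691 * 100 = 7.597%

7.597%


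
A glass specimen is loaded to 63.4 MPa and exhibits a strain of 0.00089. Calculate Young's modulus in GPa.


Young's modulus: E = stress / strain
  E = 63.4 MPa / 0.00089 = 71235.96 MPa
Convert to GPa: 71235.96 / 1000 = 71.24 GPa

71.24 GPa


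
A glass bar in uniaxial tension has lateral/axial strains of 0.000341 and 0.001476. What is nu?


Poisson's ratio: nu = lateral strain / axial strain
  nu = 0.000341 / 0.001476 = 0.231

0.231


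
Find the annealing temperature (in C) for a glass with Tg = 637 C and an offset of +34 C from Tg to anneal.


The annealing temperature is Tg plus the offset:
  T_anneal = 637 + 34 = 671 C

671 C


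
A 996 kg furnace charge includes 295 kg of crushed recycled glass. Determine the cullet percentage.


Cullet ratio = (cullet mass / total batch mass) * 100
  Ratio = 295 / 996 * 100 = 29.62%

29.62%


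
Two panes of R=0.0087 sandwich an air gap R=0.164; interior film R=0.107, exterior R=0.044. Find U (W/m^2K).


Total thermal resistance (series):
  R_total = R_in + R_glass + R_air + R_glass + R_out
  R_total = 0.107 + 0.0087 + 0.164 + 0.0087 + 0.044 = 0.3324 m^2K/W
U-value = 1 / R_total = 1 / 0.3324 = 3.008 W/m^2K

3.008 W/m^2K


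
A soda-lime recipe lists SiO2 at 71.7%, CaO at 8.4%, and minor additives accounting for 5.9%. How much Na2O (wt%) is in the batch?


Pieces sum to 100%:
  Na2O = 100 - (SiO2 + CaO + others)
  Na2O = 100 - (71.7 + 8.4 + 5.9) = 14.0%

14.0%


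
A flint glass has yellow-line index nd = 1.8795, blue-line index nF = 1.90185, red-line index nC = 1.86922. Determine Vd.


Abbe number formula: Vd = (nd - 1) / (nF - nC)
  nd - 1 = 1.8795 - 1 = 0.8795
  nF - nC = 1.90185 - 1.86922 = 0.03263
  Vd = 0.8795 / 0.03263 = 26.95

26.95


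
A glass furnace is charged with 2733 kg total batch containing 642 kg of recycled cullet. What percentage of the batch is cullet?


Cullet ratio = (cullet mass / total batch mass) * 100
  Ratio = 642 / 2733 * 100 = 23.49%

23.49%


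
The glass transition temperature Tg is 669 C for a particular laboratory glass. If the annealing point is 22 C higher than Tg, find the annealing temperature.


The annealing temperature is Tg plus the offset:
  T_anneal = 669 + 22 = 691 C

691 C


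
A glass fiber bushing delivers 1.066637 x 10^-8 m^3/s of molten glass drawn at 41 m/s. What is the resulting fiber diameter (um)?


Cross-sectional area from continuity:
  A = Q / v = 1.066637 x 10^-8 / 41 = 2.601554 x 10^-10 m^2
Diameter from circular cross-section:
  d = sqrt(4A / pi) * 10^6 (m -> um)
  d = sqrt(4 * 2.601554 x 10^-10 / pi) * 10^6 = 18.2 um

18.2 um


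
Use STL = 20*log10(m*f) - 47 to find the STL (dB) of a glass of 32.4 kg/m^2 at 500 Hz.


Mass law: STL = 20 * log10(m * f) - 47
  m * f = 32.4 * 500 = 16200
  log10(16200) = 4.20952
  STL = 20 * 4.20952 - 47 = 84.1904 - 47 = 37.2 dB

37.2 dB


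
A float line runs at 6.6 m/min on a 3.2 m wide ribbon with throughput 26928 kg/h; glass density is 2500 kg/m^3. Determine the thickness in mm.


Ribbon cross-section from mass balance:
  Volume rate = throughput / density = 26928 / 2500 = 10.7712 m^3/h
  thickness = volume rate / (speed * 60 * width), i.e.
  thickness = throughput / (60 * speed * width * density) * 1000
  thickness = 26928 / (60 * 6.6 * 3.2 * 2500) * 1000 = 8.5 mm

8.5 mm


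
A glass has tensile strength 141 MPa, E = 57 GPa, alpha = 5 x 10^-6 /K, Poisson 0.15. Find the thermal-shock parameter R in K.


Thermal shock resistance: R = sigma * (1 - nu) / (E * alpha)
  Numerator = 141 * (1 - 0.15) = 119.85
  Denominator = 57 * 1000 * (5 x 10^-6) = 0.285
  R = 119.85 / 0.285 = 420.5 K

420.5 K


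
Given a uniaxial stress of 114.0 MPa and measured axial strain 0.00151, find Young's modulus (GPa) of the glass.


Young's modulus: E = stress / strain
  E = 114.0 MPa / 0.00151 = 75496.69 MPa
Convert to GPa: 75496.69 / 1000 = 75.5 GPa

75.5 GPa


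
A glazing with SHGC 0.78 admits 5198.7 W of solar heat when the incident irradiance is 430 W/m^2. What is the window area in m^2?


Rearrange Q = Area * SHGC * Irradiance:
  Area = Q / (SHGC * Irradiance)
  Area = 5198.7 / (0.78 * 430) = 15.5 m^2

15.5 m^2


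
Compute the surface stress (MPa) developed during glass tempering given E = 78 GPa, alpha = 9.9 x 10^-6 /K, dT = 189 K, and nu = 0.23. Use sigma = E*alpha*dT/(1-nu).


Tempering stress: sigma = E * alpha * dT / (1 - nu)
  E (MPa) = 78 * 1000 = 78000
  Numerator = 78000 * (9.9 x 10^-6) * 189 = 145.9458
  Denominator = 1 - 0.23 = 0.77
  sigma = 145.9458 / 0.77 = 189.5 MPa

189.5 MPa


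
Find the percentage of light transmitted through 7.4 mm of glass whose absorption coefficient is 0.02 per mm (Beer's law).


Beer-Lambert law: T = exp(-alpha * thickness)
  exponent = -0.02 * 7.4 = -0.148
  T = exp(-0.148) = 0.8624
  Percentage = 0.8624 * 100 = 86.24%

86.24%


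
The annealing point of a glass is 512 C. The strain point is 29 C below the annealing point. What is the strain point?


Strain point = annealing point - difference:
  T_strain = 512 - 29 = 483 C

483 C


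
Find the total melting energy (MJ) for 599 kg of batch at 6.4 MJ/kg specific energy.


Total energy = mass * specific energy
  E = 599 * 6.4 = 3833.6 MJ

3833.6 MJ


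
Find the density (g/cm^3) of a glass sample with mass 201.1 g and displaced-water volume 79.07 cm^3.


Use the definition of density:
  rho = mass / volume
  rho = 201.1 / 79.07 = 2.543 g/cm^3

2.543 g/cm^3


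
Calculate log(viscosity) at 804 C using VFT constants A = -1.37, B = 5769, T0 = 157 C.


VFT equation: log(eta) = A + B / (T - T0)
  T - T0 = 804 - 157 = 647
  B / (T - T0) = 5769 / 647 = 8.917
  log(eta) = -1.37 + 8.917 = 7.547

7.547


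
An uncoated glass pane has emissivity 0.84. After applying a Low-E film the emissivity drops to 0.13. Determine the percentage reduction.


Percentage reduction = (1 - coated/uncoated) * 100
  Ratio = 0.13 / 0.84 = 0.1548
  Reduction = (1 - 0.1548) * 100 = 84.5%

84.5%


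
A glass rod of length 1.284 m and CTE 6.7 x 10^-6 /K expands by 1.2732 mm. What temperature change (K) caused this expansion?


Rearrange dL = alpha * L0 * dT for dT:
  dT = dL / (alpha * L0)
  dL (m) = 1.2732 / 1000 = 0.0012732
  dT = 0.0012732 / ((6.7 x 10^-6) * 1.284) = 148.0 K

148.0 K


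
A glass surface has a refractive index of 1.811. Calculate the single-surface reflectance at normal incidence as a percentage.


Fresnel reflectance at normal incidence:
  R = ((n - 1)/(n + 1))^2
  (n - 1)/(n + 1) = (1.811 - 1)/(1.811 + 1) = 0.288509
  R = 0.288509^2 = 0.0832374
  R(%) = 0.0832374 * 100 = 8.324%

8.324%


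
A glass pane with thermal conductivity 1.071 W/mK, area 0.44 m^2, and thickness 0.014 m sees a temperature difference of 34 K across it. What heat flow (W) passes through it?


Fourier's law: Q = k * A * dT / t
  Q = 1.071 * 0.44 * 34 / 0.014
  Q = 16.02216 / 0.014 = 1144.4 W

1144.4 W


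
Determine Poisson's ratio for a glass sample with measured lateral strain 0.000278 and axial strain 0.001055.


Poisson's ratio: nu = lateral strain / axial strain
  nu = 0.000278 / 0.001055 = 0.2635

0.2635


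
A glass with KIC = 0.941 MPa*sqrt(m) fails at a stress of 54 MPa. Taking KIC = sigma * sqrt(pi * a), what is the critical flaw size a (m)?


Rearrange KIC = sigma * sqrt(pi * a):
  sqrt(pi * a) = KIC / sigma
  sqrt(pi * a) = 0.941 / 54 = 0.017426
  a = (KIC / sigma)^2 / pi
  a = 0.017426^2 / pi = 0.0000967 m

0.0000967 m


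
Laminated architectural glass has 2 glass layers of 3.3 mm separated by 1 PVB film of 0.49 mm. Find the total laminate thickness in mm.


Total thickness = glass contribution + PVB contribution
  Glass: 2 * 3.3 = 6.6 mm
  PVB: 1 * 0.49 = 0.49 mm
  Total = 6.6 + 0.49 = 7.09 mm

7.09 mm


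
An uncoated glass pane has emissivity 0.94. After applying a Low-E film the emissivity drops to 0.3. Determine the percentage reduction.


Percentage reduction = (1 - coated/uncoated) * 100
  Ratio = 0.3 / 0.94 = 0.3191
  Reduction = (1 - 0.3191) * 100 = 68.1%

68.1%


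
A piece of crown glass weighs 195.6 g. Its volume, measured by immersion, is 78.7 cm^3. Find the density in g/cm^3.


Use the definition of density:
  rho = mass / volume
  rho = 195.6 / 78.7 = 2.485 g/cm^3

2.485 g/cm^3


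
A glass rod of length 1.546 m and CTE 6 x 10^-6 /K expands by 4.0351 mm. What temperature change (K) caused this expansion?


Rearrange dL = alpha * L0 * dT for dT:
  dT = dL / (alpha * L0)
  dL (m) = 4.0351 / 1000 = 0.0040351
  dT = 0.0040351 / ((6 x 10^-6) * 1.546) = 435.0 K

435.0 K


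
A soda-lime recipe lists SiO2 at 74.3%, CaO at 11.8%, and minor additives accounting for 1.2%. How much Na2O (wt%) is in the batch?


Pieces sum to 100%:
  Na2O = 100 - (SiO2 + CaO + others)
  Na2O = 100 - (74.3 + 11.8 + 1.2) = 12.7%

12.7%


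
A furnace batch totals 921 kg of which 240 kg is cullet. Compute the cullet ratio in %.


Cullet ratio = (cullet mass / total batch mass) * 100
  Ratio = 240 / 921 * 100 = 26.06%

26.06%


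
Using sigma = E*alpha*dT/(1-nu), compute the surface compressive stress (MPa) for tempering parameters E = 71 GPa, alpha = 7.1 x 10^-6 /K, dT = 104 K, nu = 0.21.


Tempering stress: sigma = E * alpha * dT / (1 - nu)
  E (MPa) = 71 * 1000 = 71000
  Numerator = 71000 * (7.1 x 10^-6) * 104 = 52.4264
  Denominator = 1 - 0.21 = 0.79
  sigma = 52.4264 / 0.79 = 66.4 MPa

66.4 MPa


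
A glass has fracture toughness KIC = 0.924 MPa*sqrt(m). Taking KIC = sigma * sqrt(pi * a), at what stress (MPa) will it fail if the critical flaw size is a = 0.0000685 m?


Rearrange KIC = sigma * sqrt(pi * a):
  sigma = KIC / sqrt(pi * a)
  sqrt(pi * 0.0000685) = 0.01467
  sigma = 0.924 / 0.01467 = 62.99 MPa

62.99 MPa


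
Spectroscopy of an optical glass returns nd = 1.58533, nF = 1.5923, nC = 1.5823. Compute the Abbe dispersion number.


Abbe number formula: Vd = (nd - 1) / (nF - nC)
  nd - 1 = 1.58533 - 1 = 0.58533
  nF - nC = 1.5923 - 1.5823 = 0.01
  Vd = 0.58533 / 0.01 = 58.53

58.53


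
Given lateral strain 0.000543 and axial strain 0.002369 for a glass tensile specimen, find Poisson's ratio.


Poisson's ratio: nu = lateral strain / axial strain
  nu = 0.000543 / 0.002369 = 0.2292

0.2292


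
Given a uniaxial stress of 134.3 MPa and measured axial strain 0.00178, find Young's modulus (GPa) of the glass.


Young's modulus: E = stress / strain
  E = 134.3 MPa / 0.00178 = 75449.44 MPa
Convert to GPa: 75449.44 / 1000 = 75.45 GPa

75.45 GPa


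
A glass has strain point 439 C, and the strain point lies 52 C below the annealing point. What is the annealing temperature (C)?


T_anneal = T_strain + gap:
  T_anneal = 439 + 52 = 491 C

491 C


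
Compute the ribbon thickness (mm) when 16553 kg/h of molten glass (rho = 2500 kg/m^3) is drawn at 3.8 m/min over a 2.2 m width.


Ribbon cross-section from mass balance:
  Volume rate = throughput / density = 16553 / 2500 = 6.6212 m^3/h
  thickness = volume rate / (speed * 60 * width), i.e.
  thickness = throughput / (60 * speed * width * density) * 1000
  thickness = 16553 / (60 * 3.8 * 2.2 * 2500) * 1000 = 13.2 mm

13.2 mm


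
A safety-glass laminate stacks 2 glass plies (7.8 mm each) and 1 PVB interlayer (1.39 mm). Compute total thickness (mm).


Total thickness = glass contribution + PVB contribution
  Glass: 2 * 7.8 = 15.6 mm
  PVB: 1 * 1.39 = 1.39 mm
  Total = 15.6 + 1.39 = 16.99 mm

16.99 mm


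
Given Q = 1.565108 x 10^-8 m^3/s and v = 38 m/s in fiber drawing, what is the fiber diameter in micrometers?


Cross-sectional area from continuity:
  A = Q / v = 1.565108 x 10^-8 / 38 = 4.118705 x 10^-10 m^2
Diameter from circular cross-section:
  d = sqrt(4A / pi) * 10^6 (m -> um)
  d = sqrt(4 * 4.118705 x 10^-10 / pi) * 10^6 = 22.9 um

22.9 um


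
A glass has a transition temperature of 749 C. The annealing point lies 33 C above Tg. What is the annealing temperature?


The annealing temperature is Tg plus the offset:
  T_anneal = 749 + 33 = 782 C

782 C


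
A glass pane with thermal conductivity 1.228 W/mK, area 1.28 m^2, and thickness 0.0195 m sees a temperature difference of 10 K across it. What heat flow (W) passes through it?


Fourier's law: Q = k * A * dT / t
  Q = 1.228 * 1.28 * 10 / 0.0195
  Q = 15.7184 / 0.0195 = 806.1 W

806.1 W


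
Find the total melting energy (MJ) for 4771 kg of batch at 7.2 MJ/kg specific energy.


Total energy = mass * specific energy
  E = 4771 * 7.2 = 34351.2 MJ

34351.2 MJ


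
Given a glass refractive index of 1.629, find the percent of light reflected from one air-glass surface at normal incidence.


Fresnel reflectance at normal incidence:
  R = ((n - 1)/(n + 1))^2
  (n - 1)/(n + 1) = (1.629 - 1)/(1.629 + 1) = 0.239254
  R = 0.239254^2 = 0.0572425
  R(%) = 0.0572425 * 100 = 5.724%

5.724%


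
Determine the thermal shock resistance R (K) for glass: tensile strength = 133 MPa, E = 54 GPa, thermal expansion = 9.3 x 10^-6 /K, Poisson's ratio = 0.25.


Thermal shock resistance: R = sigma * (1 - nu) / (E * alpha)
  Numerator = 133 * (1 - 0.25) = 99.75
  Denominator = 54 * 1000 * (9.3 x 10^-6) = 0.5022
  R = 99.75 / 0.5022 = 198.6 K

198.6 K


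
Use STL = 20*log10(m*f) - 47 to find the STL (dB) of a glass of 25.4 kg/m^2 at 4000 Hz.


Mass law: STL = 20 * log10(m * f) - 47
  m * f = 25.4 * 4000 = 101600
  log10(101600) = 5.00689
  STL = 20 * 5.00689 - 47 = 100.1378 - 47 = 53.1 dB

53.1 dB


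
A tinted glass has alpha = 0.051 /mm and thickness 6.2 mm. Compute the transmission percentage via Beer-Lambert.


Beer-Lambert law: T = exp(-alpha * thickness)
  exponent = -0.051 * 6.2 = -0.3162
  T = exp(-0.3162) = 0.7289
  Percentage = 0.7289 * 100 = 72.89%

72.89%


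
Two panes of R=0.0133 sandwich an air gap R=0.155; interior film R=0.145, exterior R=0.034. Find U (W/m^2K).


Total thermal resistance (series):
  R_total = R_in + R_glass + R_air + R_glass + R_out
  R_total = 0.145 + 0.0133 + 0.155 + 0.0133 + 0.034 = 0.3606 m^2K/W
U-value = 1 / R_total = 1 / 0.3606 = 2.773 W/m^2K

2.773 W/m^2K


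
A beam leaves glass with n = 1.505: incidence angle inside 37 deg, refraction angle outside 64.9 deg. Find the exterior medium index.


Apply Snell's law: n1 * sin(theta1) = n2 * sin(theta2)
  n2 = n1 * sin(theta1) / sin(theta2)
  sin(37) = 0.601815
  sin(64.9) = 0.905569
  n2 = 1.505 * 0.601815 / 0.905569 = 1.0002

1.0002


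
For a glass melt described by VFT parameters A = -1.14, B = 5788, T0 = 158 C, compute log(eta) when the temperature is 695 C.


VFT equation: log(eta) = A + B / (T - T0)
  T - T0 = 695 - 158 = 537
  B / (T - T0) = 5788 / 537 = 10.778
  log(eta) = -1.14 + 10.778 = 9.638

9.638


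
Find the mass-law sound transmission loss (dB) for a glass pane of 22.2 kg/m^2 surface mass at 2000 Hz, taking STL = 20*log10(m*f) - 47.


Mass law: STL = 20 * log10(m * f) - 47
  m * f = 22.2 * 2000 = 44400
  log10(44400) = 4.64738
  STL = 20 * 4.64738 - 47 = 92.9476 - 47 = 45.9 dB

45.9 dB


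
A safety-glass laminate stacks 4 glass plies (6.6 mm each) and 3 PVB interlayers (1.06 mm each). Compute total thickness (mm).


Total thickness = glass contribution + PVB contribution
  Glass: 4 * 6.6 = 26.4 mm
  PVB: 3 * 1.06 = 3.18 mm
  Total = 26.4 + 3.18 = 29.58 mm

29.58 mm


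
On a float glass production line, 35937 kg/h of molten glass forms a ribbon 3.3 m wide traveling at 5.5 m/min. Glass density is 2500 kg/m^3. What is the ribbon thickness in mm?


Ribbon cross-section from mass balance:
  Volume rate = throughput / density = 35937 / 2500 = 14.3748 m^3/h
  thickness = volume rate / (speed * 60 * width), i.e.
  thickness = throughput / (60 * speed * width * density) * 1000
  thickness = 35937 / (60 * 5.5 * 3.3 * 2500) * 1000 = 13.2 mm

13.2 mm


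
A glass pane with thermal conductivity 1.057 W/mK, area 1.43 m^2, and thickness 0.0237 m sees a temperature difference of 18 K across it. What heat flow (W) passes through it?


Fourier's law: Q = k * A * dT / t
  Q = 1.057 * 1.43 * 18 / 0.0237
  Q = 27.20718 / 0.0237 = 1148 W

1148 W


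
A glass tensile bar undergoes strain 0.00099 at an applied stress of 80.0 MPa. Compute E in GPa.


Young's modulus: E = stress / strain
  E = 80.0 MPa / 0.00099 = 80808.08 MPa
Convert to GPa: 80808.08 / 1000 = 80.81 GPa

80.81 GPa


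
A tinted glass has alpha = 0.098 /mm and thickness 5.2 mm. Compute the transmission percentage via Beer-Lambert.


Beer-Lambert law: T = exp(-alpha * thickness)
  exponent = -0.098 * 5.2 = -0.5096
  T = exp(-0.5096) = 0.6007
  Percentage = 0.6007 * 100 = 60.07%

60.07%


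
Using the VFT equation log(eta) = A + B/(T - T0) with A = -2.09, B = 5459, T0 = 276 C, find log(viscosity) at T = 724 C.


VFT equation: log(eta) = A + B / (T - T0)
  T - T0 = 724 - 276 = 448
  B / (T - T0) = 5459 / 448 = 12.185
  log(eta) = -2.09 + 12.185 = 10.095

10.095


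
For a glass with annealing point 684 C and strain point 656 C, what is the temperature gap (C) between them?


Gap = T_anneal - T_strain:
  gap = 684 - 656 = 28 C

28 C


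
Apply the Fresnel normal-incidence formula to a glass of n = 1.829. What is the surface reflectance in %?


Fresnel reflectance at normal incidence:
  R = ((n - 1)/(n + 1))^2
  (n - 1)/(n + 1) = (1.829 - 1)/(1.829 + 1) = 0.293036
  R = 0.293036^2 = 0.0858701
  R(%) = 0.0858701 * 100 = 8.587%

8.587%


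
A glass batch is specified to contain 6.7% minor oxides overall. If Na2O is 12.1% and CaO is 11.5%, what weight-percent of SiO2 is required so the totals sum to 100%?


Known pieces sum to 100%:
  SiO2 = 100 - (others + Na2O + CaO)
  SiO2 = 100 - (6.7 + 12.1 + 11.5) = 69.7%

69.7%


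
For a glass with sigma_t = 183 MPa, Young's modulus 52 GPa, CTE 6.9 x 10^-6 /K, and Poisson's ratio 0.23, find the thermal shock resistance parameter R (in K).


Thermal shock resistance: R = sigma * (1 - nu) / (E * alpha)
  Numerator = 183 * (1 - 0.23) = 140.91
  Denominator = 52 * 1000 * (6.9 x 10^-6) = 0.3588
  R = 140.91 / 0.3588 = 392.7 K

392.7 K


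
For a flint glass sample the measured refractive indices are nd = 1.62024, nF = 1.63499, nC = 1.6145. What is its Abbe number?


Abbe number formula: Vd = (nd - 1) / (nF - nC)
  nd - 1 = 1.62024 - 1 = 0.62024
  nF - nC = 1.63499 - 1.6145 = 0.02049
  Vd = 0.62024 / 0.02049 = 30.27

30.27


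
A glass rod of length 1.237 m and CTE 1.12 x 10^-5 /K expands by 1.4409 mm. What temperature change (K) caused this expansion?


Rearrange dL = alpha * L0 * dT for dT:
  dT = dL / (alpha * L0)
  dL (m) = 1.4409 / 1000 = 0.0014409
  dT = 0.0014409 / ((1.12 x 10^-5) * 1.237) = 104.0 K

104.0 K


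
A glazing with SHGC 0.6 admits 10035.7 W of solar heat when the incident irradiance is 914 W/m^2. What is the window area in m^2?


Rearrange Q = Area * SHGC * Irradiance:
  Area = Q / (SHGC * Irradiance)
  Area = 10035.7 / (0.6 * 914) = 18.3 m^2

18.3 m^2


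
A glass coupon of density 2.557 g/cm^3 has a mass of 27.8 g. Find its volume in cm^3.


Rearrange rho = m / V:
  V = m / rho
  V = 27.8 / 2.557 = 10.872 cm^3

10.872 cm^3


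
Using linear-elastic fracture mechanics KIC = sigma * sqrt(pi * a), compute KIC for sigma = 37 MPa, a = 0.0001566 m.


Fracture toughness: KIC = sigma * sqrt(pi * a)
  pi * a = pi * 0.0001566 = 0.000491973
  sqrt(pi * a) = 0.02218
  KIC = 37 * 0.02218 = 0.821 MPa*sqrt(m)

0.821 MPa*sqrt(m)


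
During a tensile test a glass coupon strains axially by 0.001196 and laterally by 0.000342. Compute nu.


Poisson's ratio: nu = lateral strain / axial strain
  nu = 0.000342 / 0.001196 = 0.286

0.286


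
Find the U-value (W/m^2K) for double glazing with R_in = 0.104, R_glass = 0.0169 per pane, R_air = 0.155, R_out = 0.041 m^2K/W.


Total thermal resistance (series):
  R_total = R_in + R_glass + R_air + R_glass + R_out
  R_total = 0.104 + 0.0169 + 0.155 + 0.0169 + 0.041 = 0.3338 m^2K/W
U-value = 1 / R_total = 1 / 0.3338 = 2.996 W/m^2K

2.996 W/m^2K
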